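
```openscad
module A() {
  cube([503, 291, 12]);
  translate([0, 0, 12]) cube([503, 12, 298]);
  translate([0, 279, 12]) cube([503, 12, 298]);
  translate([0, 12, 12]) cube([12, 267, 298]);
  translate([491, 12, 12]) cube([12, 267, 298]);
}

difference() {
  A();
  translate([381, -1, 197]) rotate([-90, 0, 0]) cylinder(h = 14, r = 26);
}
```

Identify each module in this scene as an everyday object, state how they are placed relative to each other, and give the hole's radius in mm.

The subtracted cylinder has r = 26 mm.

A is an open box. The open box has a circular hole through its front wall. The hole's radius is 26 mm.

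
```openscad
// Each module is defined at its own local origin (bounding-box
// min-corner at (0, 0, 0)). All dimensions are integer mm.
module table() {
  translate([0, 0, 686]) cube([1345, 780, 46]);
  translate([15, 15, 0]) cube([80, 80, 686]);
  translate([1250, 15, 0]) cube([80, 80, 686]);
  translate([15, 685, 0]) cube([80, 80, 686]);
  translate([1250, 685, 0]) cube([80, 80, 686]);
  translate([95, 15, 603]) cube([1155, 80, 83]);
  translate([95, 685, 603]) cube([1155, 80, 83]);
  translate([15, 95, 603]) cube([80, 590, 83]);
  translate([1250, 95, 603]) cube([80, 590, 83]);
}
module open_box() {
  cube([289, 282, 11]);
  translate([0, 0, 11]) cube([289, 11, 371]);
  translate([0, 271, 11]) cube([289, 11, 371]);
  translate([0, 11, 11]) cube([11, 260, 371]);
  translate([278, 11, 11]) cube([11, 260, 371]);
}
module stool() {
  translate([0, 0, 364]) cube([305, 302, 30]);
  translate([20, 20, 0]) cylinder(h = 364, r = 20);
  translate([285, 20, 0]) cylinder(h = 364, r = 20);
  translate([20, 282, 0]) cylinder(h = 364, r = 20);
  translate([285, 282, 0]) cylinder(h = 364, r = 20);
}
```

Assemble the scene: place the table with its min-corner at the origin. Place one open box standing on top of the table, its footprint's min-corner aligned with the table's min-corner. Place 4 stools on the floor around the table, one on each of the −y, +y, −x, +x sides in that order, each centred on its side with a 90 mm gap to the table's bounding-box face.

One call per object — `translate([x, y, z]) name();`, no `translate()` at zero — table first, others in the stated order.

table();
translate([0, 0, 732]) open_box();
translate([520, -392, 0]) stool();
translate([520, 870, 0]) stool();
translate([-395, 239, 0]) stool();
translate([1435, 239, 0]) stool();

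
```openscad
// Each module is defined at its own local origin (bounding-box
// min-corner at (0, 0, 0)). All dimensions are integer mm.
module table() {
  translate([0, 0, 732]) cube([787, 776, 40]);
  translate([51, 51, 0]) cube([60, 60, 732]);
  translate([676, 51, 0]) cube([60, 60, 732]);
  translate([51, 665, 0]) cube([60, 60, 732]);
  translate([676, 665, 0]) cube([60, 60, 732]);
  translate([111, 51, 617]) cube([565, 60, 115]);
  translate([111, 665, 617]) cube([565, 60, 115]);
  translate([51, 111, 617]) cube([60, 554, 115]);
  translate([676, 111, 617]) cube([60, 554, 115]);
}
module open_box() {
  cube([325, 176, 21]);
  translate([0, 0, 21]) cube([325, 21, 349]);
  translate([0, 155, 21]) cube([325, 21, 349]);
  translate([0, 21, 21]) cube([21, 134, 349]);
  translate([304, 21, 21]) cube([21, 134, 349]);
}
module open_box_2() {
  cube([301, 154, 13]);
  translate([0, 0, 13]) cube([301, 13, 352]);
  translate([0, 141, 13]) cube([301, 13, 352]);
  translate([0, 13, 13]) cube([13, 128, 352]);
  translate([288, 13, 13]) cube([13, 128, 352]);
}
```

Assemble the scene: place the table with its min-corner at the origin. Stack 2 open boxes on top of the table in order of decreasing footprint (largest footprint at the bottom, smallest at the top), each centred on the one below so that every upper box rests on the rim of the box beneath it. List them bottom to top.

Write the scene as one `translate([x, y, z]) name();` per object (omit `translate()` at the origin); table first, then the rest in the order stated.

table();
translate([231, 300, 772]) open_box();
translate([243, 311, 1142]) open_box_2();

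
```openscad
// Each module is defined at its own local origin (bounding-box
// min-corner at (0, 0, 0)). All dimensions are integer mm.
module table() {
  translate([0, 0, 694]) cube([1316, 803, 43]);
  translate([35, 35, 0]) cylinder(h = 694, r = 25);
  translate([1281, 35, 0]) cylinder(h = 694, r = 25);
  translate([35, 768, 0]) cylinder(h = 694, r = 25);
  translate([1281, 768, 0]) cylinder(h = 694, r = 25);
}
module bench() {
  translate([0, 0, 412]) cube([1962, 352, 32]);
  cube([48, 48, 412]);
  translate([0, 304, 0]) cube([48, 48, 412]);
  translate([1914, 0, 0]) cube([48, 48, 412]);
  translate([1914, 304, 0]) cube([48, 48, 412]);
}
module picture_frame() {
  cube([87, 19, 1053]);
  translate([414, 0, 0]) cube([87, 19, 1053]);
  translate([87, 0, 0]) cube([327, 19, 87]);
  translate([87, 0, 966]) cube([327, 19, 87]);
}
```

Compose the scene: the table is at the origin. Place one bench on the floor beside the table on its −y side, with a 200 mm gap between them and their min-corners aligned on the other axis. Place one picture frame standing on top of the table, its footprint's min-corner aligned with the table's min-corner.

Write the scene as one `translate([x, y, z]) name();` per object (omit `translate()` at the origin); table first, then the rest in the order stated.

table();
translate([0, -552, 0]) bench();
translate([0, 0, 737]) picture_frame();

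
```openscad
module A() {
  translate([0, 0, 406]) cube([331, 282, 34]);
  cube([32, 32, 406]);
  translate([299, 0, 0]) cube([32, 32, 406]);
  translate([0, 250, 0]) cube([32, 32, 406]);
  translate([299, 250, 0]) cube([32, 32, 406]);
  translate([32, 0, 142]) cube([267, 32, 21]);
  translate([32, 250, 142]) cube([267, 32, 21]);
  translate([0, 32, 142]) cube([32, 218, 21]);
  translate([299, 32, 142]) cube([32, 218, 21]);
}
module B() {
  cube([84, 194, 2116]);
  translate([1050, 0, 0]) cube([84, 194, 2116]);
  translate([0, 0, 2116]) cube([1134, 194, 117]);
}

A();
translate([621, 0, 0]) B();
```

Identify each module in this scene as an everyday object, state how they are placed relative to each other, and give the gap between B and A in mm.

A is a stool. B is a door frame. The door frame is on the floor beside the stool on its +x side. The gap between the door frame and the stool is 290 mm.

The door frame's nearest face is 290 mm from the stool's +x face.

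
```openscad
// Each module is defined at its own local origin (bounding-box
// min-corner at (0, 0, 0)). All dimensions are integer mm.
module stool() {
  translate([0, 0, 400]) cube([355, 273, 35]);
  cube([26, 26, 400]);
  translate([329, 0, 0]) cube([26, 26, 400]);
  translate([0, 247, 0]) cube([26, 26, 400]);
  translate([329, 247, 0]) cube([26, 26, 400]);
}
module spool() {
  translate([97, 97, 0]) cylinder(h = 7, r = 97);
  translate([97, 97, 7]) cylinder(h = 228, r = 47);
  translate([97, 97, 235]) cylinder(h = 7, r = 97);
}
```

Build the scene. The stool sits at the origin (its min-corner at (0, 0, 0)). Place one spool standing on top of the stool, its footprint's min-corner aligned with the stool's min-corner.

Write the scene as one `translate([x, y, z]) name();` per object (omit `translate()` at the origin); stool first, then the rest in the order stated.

stool();
translate([0, 0, 435]) spool();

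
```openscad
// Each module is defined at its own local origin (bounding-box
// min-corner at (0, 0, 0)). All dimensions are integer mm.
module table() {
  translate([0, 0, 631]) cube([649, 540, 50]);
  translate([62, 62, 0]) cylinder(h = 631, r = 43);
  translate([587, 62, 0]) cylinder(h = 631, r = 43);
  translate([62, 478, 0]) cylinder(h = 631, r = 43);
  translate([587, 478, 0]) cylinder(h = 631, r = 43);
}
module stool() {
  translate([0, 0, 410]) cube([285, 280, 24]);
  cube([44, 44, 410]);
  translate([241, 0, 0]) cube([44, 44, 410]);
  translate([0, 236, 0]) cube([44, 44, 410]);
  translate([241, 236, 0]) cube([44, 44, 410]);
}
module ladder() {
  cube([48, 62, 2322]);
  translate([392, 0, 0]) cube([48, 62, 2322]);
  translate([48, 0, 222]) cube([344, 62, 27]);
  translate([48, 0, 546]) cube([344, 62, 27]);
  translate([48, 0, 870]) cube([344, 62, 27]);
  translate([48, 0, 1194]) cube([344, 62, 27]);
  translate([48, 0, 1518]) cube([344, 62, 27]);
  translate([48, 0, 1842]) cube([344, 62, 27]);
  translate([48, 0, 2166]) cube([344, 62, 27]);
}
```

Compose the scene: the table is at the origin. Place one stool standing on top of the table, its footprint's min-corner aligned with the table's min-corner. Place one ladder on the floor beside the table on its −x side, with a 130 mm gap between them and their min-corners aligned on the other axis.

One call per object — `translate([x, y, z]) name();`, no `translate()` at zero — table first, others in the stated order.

table();
translate([0, 0, 681]) stool();
translate([-570, 0, 0]) ladder();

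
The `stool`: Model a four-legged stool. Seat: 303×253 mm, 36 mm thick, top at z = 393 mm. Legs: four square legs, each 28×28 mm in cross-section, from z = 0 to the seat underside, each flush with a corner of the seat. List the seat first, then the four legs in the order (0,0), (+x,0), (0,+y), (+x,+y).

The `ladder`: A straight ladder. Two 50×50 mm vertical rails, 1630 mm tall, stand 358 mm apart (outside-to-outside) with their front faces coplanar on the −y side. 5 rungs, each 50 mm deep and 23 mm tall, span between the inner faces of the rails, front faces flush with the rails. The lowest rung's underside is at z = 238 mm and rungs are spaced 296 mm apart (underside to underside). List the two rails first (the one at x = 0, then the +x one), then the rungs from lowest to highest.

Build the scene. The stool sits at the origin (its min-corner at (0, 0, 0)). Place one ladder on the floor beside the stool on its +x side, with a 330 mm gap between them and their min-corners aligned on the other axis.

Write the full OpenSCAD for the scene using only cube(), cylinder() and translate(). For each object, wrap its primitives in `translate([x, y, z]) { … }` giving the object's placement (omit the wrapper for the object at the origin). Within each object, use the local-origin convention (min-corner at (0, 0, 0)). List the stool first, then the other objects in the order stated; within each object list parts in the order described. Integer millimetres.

translate([0, 0, 357]) cube([303, 253, 36]);
cube([28, 28, 357]);
translate([275, 0, 0]) cube([28, 28, 357]);
translate([0, 225, 0]) cube([28, 28, 357]);
translate([275, 225, 0]) cube([28, 28, 357]);
translate([633, 0, 0]) {
  cube([50, 50, 1630]);
  translate([308, 0, 0]) cube([50, 50, 1630]);
  translate([50, 0, 238]) cube([258, 50, 23]);
  translate([50, 0, 534]) cube([258, 50, 23]);
  translate([50, 0, 830]) cube([258, 50, 23]);
  translate([50, 0, 1126]) cube([258, 50, 23]);
  translate([50, 0, 1422]) cube([258, 50, 23]);
}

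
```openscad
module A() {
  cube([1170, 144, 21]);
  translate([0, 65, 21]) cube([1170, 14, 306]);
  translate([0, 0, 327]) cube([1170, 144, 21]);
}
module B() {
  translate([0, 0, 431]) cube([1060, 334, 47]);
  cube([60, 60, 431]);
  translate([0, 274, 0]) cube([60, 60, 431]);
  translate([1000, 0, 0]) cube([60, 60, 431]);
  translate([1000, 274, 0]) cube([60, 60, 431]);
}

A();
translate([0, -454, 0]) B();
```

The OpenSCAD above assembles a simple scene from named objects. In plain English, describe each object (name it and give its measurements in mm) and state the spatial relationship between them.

A is an I-beam lying along x, 1170 mm long. Overall section height 348 mm. Two flanges 144 mm wide (y) and 21 mm thick, one on the floor and one at the top; a web 14 mm thick runs between them, centred on the flange width.

B is a long wooden bench with a 1060 mm (x) × 334 mm (y) seat, 47 mm thick, its top surface 478 mm above the floor. Four 60 mm square legs at the seat corners, flush with the edges, run from z = 0 to the seat underside.

The bench is on the floor beside the I-beam on its −y side.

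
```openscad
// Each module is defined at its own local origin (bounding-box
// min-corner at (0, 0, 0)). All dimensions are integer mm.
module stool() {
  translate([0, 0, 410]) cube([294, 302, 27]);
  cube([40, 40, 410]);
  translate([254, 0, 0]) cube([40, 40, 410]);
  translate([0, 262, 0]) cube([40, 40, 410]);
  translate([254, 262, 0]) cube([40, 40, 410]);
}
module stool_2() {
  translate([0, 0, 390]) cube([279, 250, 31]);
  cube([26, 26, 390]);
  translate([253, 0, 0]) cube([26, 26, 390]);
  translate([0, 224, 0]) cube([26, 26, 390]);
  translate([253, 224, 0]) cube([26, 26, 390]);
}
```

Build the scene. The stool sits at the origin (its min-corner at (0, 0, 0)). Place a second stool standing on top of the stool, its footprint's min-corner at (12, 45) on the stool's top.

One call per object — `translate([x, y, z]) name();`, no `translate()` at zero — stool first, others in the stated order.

stool();
translate([12, 45, 437]) stool_2();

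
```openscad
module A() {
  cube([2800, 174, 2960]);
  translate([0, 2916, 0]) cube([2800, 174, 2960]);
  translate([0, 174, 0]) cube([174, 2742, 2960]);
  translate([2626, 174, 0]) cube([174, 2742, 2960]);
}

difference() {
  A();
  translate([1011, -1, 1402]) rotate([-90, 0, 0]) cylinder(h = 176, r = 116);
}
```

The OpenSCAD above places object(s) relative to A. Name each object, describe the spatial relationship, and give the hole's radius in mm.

The subtracted cylinder has r = 116 mm.

A is a house frame. The house frame has a circular hole through its front wall. The hole's radius is 116 mm.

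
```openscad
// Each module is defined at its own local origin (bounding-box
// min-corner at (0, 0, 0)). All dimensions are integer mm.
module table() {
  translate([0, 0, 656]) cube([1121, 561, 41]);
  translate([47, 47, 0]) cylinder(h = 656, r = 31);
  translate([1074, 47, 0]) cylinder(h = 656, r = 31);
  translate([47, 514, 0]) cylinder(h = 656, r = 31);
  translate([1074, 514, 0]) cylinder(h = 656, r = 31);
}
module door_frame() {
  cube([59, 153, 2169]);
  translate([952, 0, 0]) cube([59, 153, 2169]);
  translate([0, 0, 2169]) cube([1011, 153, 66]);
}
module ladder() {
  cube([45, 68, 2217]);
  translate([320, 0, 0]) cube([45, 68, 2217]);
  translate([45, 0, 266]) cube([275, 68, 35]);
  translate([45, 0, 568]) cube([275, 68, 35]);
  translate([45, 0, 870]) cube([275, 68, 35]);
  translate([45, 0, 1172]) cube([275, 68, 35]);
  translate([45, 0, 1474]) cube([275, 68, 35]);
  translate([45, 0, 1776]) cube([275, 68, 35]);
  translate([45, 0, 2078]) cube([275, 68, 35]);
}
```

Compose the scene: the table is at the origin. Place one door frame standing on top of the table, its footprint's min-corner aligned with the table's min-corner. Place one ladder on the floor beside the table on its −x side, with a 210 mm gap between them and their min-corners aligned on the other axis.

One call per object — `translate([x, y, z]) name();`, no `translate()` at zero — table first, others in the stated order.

table();
translate([0, 0, 697]) door_frame();
translate([-575, 0, 0]) ladder();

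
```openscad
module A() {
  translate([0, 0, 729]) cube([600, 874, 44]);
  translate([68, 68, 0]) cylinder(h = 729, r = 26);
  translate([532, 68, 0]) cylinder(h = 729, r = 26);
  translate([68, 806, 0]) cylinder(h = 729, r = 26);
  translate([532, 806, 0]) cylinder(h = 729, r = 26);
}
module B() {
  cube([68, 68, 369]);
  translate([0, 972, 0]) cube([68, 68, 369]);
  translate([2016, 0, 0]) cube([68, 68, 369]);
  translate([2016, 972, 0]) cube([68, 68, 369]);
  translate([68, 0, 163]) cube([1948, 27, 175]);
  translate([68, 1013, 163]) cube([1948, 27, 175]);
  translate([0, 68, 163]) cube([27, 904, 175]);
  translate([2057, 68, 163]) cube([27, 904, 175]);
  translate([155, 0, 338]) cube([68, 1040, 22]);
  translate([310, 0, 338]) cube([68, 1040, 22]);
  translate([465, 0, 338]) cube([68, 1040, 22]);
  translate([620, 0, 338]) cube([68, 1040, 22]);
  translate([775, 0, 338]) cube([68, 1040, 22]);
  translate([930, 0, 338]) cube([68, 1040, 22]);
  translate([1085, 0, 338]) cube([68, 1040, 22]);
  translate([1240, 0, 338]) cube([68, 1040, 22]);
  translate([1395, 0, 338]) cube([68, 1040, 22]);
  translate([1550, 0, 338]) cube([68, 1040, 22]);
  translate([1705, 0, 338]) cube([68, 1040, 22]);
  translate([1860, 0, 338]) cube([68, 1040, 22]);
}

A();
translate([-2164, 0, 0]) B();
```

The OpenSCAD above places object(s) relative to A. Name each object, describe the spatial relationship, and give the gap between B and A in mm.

The bed frame's nearest face is 80 mm from the table's −x face.

A is a table. B is a bed frame. The bed frame is on the floor beside the table on its −x side. The gap between the bed frame and the table is 80 mm.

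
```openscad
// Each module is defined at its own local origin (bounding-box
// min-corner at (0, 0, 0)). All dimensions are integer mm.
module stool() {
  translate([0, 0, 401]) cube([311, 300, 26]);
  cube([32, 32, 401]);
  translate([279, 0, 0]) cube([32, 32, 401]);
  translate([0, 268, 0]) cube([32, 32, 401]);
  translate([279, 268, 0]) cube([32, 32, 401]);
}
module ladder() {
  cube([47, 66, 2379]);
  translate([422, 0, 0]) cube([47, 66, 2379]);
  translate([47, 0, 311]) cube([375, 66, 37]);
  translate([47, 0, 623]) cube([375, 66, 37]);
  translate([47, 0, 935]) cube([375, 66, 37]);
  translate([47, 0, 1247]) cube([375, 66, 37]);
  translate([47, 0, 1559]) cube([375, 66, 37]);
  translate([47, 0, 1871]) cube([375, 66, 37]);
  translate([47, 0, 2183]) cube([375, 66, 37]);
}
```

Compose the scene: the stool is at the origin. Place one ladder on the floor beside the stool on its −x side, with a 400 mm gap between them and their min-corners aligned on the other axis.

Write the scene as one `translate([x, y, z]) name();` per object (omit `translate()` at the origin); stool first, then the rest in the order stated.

stool();
translate([-869, 0, 0]) ladder();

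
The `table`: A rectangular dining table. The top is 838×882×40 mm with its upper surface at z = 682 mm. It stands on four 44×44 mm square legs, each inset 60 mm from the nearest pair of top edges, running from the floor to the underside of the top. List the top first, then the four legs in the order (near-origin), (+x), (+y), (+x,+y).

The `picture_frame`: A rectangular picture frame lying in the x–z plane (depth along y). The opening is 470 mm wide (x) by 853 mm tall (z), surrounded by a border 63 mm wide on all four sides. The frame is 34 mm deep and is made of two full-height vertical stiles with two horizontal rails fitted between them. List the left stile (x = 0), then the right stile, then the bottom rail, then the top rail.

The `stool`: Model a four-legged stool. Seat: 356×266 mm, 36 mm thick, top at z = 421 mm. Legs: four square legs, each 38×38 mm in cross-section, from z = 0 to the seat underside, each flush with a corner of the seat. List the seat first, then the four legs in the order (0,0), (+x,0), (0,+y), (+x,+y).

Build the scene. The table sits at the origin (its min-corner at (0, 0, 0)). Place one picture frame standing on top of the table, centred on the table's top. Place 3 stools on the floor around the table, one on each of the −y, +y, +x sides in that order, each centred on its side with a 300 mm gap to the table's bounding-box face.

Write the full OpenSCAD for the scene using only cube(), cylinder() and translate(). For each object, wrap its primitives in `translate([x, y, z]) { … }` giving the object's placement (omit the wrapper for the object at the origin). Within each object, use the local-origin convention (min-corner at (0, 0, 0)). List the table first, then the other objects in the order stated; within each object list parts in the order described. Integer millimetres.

translate([0, 0, 642]) cube([838, 882, 40]);
translate([60, 60, 0]) cube([44, 44, 642]);
translate([734, 60, 0]) cube([44, 44, 642]);
translate([60, 778, 0]) cube([44, 44, 642]);
translate([734, 778, 0]) cube([44, 44, 642]);
translate([121, 424, 682]) {
  cube([63, 34, 979]);
  translate([533, 0, 0]) cube([63, 34, 979]);
  translate([63, 0, 0]) cube([470, 34, 63]);
  translate([63, 0, 916]) cube([470, 34, 63]);
}
translate([241, -566, 0]) {
  translate([0, 0, 385]) cube([356, 266, 36]);
  cube([38, 38, 385]);
  translate([318, 0, 0]) cube([38, 38, 385]);
  translate([0, 228, 0]) cube([38, 38, 385]);
  translate([318, 228, 0]) cube([38, 38, 385]);
}
translate([241, 1182, 0]) {
  translate([0, 0, 385]) cube([356, 266, 36]);
  cube([38, 38, 385]);
  translate([318, 0, 0]) cube([38, 38, 385]);
  translate([0, 228, 0]) cube([38, 38, 385]);
  translate([318, 228, 0]) cube([38, 38, 385]);
}
translate([1138, 308, 0]) {
  translate([0, 0, 385]) cube([356, 266, 36]);
  cube([38, 38, 385]);
  translate([318, 0, 0]) cube([38, 38, 385]);
  translate([0, 228, 0]) cube([38, 38, 385]);
  translate([318, 228, 0]) cube([38, 38, 385]);
}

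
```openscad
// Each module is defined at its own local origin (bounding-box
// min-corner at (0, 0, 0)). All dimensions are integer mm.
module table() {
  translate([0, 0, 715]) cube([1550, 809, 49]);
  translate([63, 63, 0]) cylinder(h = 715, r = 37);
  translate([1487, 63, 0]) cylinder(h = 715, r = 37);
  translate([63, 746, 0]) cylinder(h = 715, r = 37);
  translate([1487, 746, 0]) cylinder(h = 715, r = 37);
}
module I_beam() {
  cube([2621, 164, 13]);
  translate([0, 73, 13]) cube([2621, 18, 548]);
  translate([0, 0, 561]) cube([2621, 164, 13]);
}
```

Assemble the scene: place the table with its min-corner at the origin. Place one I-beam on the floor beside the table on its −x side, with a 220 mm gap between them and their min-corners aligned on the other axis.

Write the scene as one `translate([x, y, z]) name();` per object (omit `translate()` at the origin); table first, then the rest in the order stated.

table();
translate([-2841, 0, 0]) I_beam();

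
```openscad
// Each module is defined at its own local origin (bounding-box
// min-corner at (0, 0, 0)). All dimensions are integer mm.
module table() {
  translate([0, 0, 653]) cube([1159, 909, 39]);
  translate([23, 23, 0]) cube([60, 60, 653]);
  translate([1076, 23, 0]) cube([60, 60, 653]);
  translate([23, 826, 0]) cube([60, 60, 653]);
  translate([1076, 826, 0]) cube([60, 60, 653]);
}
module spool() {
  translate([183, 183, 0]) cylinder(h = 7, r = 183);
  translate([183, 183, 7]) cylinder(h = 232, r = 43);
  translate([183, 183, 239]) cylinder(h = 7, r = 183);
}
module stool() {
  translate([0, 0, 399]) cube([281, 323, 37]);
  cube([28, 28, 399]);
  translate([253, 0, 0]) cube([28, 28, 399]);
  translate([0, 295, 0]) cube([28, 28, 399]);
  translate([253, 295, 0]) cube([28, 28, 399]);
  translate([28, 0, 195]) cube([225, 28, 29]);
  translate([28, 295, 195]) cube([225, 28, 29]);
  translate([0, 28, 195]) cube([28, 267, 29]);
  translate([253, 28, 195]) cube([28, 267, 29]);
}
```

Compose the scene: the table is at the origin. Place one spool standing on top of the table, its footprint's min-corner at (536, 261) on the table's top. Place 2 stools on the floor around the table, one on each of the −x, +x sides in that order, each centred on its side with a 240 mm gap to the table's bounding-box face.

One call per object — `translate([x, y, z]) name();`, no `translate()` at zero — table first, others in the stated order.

table();
translate([536, 261, 692]) spool();
translate([-521, 293, 0]) stool();
translate([1399, 293, 0]) stool();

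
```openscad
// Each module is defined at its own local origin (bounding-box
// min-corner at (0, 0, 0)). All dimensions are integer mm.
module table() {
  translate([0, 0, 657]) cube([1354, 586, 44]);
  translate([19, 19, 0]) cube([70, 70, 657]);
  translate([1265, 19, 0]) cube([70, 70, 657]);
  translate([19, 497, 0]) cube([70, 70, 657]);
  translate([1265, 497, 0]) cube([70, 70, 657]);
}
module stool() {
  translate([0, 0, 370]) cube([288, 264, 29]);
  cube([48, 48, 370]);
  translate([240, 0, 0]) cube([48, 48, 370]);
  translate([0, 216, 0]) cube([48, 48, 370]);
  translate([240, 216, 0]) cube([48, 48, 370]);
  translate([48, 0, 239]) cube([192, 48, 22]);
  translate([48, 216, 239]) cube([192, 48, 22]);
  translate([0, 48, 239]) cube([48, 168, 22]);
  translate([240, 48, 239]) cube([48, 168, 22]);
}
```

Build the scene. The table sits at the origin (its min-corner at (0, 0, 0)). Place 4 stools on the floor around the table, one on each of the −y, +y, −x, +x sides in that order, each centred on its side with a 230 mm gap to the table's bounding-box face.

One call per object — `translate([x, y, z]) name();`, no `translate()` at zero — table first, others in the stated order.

table();
translate([533, -494, 0]) stool();
translate([533, 816, 0]) stool();
translate([-518, 161, 0]) stool();
translate([1584, 161, 0]) stool();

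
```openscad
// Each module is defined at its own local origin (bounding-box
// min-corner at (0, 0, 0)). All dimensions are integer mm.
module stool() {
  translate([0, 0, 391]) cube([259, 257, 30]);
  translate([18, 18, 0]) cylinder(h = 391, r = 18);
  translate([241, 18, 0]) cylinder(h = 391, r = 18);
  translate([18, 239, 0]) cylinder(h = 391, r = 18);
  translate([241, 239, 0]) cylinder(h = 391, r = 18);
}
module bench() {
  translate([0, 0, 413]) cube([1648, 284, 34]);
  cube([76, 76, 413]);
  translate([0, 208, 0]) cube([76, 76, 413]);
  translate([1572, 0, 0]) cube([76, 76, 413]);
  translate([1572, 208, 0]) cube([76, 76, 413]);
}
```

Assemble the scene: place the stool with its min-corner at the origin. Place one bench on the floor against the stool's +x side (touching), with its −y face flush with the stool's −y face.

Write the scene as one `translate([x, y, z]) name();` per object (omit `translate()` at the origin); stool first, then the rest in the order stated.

stool();
translate([259, 0, 0]) bench();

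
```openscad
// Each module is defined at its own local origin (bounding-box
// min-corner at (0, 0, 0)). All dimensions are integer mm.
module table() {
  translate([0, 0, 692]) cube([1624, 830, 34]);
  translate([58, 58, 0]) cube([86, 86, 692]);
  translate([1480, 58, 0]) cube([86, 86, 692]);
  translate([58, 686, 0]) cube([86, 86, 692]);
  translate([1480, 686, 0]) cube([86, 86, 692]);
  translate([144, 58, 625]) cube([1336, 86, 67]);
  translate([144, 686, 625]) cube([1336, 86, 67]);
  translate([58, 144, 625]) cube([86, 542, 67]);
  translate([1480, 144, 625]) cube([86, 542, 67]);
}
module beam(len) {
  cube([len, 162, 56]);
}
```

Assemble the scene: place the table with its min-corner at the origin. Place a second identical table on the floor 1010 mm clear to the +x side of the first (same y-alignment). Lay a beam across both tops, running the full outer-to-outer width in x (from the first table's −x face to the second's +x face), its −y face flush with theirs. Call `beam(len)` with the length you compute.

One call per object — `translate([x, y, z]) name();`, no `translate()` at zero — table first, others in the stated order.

table();
translate([2634, 0, 0]) table();
translate([0, 0, 726]) beam(4258);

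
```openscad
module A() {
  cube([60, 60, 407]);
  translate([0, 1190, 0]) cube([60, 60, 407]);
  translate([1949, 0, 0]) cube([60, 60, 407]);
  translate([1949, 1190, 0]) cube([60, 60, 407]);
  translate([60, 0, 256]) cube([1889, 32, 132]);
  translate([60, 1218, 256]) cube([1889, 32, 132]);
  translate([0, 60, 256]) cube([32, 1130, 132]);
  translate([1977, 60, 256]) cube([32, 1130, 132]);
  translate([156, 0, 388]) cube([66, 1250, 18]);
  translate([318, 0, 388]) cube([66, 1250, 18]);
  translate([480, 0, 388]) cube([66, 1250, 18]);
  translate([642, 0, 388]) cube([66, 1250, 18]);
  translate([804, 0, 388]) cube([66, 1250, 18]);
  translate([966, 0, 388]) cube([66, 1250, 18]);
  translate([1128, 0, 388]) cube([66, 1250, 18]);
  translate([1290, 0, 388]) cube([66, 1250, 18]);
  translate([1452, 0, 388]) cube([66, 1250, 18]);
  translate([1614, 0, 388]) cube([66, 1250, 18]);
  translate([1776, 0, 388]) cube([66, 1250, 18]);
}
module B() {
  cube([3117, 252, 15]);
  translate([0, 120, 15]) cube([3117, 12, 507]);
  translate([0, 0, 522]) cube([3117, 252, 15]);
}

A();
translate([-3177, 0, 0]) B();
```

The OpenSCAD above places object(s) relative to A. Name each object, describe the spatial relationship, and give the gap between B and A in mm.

The I-beam's nearest face is 60 mm from the bed frame's −x face.

A is a bed frame. B is an I-beam. The I-beam is on the floor beside the bed frame on its −x side. The gap between the I-beam and the bed frame is 60 mm.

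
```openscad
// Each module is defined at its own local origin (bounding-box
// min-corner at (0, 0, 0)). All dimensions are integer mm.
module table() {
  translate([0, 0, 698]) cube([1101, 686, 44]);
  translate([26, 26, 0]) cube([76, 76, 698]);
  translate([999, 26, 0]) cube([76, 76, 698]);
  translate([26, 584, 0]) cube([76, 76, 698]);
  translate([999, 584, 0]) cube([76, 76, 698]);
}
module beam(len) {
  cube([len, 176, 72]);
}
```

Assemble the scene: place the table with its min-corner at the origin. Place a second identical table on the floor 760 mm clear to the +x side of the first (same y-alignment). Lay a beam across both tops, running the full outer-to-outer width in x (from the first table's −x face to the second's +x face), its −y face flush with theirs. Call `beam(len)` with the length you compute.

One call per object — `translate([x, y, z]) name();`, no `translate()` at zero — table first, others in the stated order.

table();
translate([1861, 0, 0]) table();
translate([0, 0, 742]) beam(2962);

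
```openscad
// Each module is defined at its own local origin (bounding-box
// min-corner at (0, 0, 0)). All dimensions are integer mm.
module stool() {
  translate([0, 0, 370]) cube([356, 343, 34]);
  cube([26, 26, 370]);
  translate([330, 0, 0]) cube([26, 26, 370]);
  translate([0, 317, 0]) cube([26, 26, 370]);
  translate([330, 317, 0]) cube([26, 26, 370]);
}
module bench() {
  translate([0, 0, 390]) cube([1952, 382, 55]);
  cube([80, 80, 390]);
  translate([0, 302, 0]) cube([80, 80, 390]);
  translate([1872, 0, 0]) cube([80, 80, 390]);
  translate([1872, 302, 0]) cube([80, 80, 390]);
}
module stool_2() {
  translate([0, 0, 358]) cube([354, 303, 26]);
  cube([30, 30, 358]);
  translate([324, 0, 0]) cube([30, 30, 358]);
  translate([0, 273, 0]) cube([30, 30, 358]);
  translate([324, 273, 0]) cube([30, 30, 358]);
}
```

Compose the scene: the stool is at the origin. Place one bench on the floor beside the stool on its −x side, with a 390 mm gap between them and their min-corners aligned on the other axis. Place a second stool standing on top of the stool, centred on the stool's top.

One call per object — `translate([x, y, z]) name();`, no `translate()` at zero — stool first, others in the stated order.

stool();
translate([-2342, 0, 0]) bench();
translate([1, 20, 404]) stool_2();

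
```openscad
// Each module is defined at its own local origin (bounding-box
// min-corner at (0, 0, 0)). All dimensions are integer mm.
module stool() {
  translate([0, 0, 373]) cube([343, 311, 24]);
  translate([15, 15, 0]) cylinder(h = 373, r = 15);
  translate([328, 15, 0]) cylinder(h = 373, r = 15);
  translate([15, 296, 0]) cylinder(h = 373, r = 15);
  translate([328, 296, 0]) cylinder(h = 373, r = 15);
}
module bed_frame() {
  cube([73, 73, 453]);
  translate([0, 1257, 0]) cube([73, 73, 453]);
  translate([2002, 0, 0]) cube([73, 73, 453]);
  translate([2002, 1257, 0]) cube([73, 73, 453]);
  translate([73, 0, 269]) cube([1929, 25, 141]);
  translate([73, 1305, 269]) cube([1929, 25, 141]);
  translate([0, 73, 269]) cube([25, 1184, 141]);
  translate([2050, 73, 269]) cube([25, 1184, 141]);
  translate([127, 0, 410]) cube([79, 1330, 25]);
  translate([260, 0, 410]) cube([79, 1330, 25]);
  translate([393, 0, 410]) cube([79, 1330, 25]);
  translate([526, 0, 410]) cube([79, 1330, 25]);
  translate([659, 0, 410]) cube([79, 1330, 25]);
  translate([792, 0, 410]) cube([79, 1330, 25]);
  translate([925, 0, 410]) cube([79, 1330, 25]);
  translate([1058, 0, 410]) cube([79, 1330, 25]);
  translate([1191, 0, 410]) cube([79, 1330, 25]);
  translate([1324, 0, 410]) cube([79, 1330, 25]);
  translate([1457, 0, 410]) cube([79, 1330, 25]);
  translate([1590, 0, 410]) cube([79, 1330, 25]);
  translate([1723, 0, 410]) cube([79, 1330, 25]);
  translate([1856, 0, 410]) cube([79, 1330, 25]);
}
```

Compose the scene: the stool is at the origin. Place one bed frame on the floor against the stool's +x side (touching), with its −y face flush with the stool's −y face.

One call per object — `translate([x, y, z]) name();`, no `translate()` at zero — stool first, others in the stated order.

stool();
translate([343, 0, 0]) bed_frame();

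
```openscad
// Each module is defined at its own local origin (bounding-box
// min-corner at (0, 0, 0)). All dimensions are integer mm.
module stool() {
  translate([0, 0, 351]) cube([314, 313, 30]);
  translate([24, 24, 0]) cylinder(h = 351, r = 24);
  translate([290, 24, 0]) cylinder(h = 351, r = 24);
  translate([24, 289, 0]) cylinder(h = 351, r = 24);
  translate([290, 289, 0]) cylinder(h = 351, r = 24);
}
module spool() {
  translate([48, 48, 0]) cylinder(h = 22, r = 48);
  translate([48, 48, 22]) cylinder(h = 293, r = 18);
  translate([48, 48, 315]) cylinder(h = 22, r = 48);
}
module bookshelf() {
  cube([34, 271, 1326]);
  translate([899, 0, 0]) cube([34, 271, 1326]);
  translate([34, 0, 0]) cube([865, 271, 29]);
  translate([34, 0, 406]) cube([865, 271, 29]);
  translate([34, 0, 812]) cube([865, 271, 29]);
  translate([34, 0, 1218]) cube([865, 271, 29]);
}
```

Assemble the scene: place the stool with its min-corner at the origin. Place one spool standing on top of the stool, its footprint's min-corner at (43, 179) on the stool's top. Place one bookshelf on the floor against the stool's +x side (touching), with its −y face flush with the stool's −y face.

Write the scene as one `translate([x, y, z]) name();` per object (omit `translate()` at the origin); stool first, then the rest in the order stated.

stool();
translate([43, 179, 381]) spool();
translate([314, 0, 0]) bookshelf();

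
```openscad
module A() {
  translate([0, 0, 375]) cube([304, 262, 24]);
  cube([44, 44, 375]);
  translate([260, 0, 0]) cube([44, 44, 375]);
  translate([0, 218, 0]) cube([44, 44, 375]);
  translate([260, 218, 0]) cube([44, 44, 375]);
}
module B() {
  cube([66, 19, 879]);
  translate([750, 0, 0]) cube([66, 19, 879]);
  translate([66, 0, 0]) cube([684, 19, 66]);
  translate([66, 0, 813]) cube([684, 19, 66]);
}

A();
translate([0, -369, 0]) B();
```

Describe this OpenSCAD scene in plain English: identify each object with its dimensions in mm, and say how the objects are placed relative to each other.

A is a four-legged stool. The seat is 304×262 mm, 24 mm thick, top at z = 399 mm. It stands on four square legs, each 44×44 mm in cross-section, from z = 0 to the seat underside, each flush with a corner of the seat.

B is a picture frame with a 684×747 mm rectangular opening (x by z) and a uniform 66 mm border on every side. Frame depth is 19 mm along y. It is built from two vertical stiles running the full outside height and two horizontal rails spanning the gap between the stiles.

The picture frame is on the floor beside the stool on its −y side.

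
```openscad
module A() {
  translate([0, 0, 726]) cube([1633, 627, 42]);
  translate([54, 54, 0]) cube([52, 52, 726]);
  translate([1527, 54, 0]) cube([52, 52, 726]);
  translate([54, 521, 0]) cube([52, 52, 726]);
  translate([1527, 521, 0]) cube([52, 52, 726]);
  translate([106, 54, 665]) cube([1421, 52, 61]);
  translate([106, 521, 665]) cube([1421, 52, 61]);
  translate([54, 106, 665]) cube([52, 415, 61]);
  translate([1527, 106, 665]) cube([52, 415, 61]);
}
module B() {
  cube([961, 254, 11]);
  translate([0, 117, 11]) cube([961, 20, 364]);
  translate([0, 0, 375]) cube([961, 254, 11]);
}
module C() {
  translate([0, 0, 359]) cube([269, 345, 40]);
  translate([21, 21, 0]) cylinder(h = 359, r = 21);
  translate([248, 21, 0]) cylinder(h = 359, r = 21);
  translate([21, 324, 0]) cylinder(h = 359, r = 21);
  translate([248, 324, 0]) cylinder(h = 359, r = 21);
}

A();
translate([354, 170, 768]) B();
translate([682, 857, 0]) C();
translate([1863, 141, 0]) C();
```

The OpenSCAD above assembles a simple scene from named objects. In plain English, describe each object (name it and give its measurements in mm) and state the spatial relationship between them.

A is a rectangular dining table. The top is 1633×627×42 mm with its upper surface at z = 768 mm. It stands on four 52×52 mm square legs, each inset 54 mm from the nearest pair of top edges, running from the floor to the underside of the top. Four apron rails, 52 mm thick and 61 mm tall, run between adjacent legs with their top edges flush with the underside of the top and their outer faces flush with the legs' outer faces.

B is an I-beam lying along x, 961 mm long. Overall section height 386 mm. Two flanges 254 mm wide (y) and 11 mm thick, one on the floor and one at the top; a web 20 mm thick runs between them, centred on the flange width.

C is a four-legged stool. The seat is a 269×345×40 mm slab whose top surface is at z = 399 mm; four round legs, each 42 mm in diameter, run from the floor (z = 0) to the underside of the seat, each leg's axis is inset half a diameter from the nearest pair of seat edges (so the leg's bounding box is flush with the corner).

The I-beam is on top of the table. Two stools sit around the table at the +y, +x sides.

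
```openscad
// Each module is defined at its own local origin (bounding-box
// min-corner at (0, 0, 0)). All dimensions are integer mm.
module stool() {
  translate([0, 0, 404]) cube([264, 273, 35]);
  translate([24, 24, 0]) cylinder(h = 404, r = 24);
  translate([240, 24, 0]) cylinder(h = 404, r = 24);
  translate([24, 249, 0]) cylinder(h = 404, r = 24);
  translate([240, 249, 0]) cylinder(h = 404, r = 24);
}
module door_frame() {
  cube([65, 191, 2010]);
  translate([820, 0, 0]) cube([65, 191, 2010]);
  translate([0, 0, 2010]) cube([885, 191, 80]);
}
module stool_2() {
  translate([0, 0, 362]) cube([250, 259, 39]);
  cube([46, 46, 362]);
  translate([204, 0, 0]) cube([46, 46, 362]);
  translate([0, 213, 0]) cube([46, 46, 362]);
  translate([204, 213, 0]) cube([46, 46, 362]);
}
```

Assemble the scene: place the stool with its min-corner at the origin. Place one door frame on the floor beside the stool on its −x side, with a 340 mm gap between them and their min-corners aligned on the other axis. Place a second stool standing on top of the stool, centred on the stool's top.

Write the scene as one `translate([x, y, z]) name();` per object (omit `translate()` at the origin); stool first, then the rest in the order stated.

stool();
translate([-1225, 0, 0]) door_frame();
translate([7, 7, 439]) stool_2();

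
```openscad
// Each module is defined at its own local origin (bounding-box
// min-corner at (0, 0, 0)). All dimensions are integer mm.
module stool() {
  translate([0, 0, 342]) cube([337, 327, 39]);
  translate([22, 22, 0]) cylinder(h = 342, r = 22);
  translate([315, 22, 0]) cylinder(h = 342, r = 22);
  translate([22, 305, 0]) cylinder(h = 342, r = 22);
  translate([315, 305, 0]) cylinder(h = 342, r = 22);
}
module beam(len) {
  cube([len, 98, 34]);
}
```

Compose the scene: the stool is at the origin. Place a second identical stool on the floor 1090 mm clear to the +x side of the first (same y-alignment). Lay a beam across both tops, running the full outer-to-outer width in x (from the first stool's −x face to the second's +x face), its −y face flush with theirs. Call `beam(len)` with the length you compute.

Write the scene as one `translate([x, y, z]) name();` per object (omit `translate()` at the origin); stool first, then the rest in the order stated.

stool();
translate([1427, 0, 0]) stool();
translate([0, 0, 381]) beam(1764);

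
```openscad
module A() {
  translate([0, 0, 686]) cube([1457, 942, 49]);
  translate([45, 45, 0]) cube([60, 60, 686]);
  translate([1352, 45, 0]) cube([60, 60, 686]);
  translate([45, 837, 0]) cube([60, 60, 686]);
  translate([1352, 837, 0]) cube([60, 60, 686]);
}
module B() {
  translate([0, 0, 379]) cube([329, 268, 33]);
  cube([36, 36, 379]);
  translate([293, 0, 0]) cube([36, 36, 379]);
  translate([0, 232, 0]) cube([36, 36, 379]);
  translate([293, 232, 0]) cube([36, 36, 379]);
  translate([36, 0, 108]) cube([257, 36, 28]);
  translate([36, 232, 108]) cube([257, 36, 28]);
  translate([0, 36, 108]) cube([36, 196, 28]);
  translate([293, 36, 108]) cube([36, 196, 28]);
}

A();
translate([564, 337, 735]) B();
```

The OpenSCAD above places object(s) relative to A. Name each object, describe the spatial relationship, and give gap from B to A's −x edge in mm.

The stool's min-x is at 564; the table's min-x is 0; gap = 564 mm.

A is a table. B is a stool. The stool is on top of the table, centred. The gap from the stool to the table's −x edge is 564 mm.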